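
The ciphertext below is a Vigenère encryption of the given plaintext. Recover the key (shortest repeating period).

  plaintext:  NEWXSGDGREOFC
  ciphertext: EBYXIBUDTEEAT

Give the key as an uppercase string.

RXCAQV

  i= 0: E-N = 17 → R
  i= 1: B-E = 23 → X
  i= 2: Y-W =  2 → C
  i= 3: X-X =  0 → A
  i= 4: I-S = 16 → Q
  i= 5: B-G = 21 → V
  i= 6: U-D = 17 → R
  i= 7: D-G = 23 → X
  i= 8: T-R =  2 → C
  i= 9: E-E =  0 → A
  i=10: E-O = 16 → Q
  i=11: A-F = 21 → V
  i=12: T-C = 17 → R
  shifts repeat with period 6: RXCAQV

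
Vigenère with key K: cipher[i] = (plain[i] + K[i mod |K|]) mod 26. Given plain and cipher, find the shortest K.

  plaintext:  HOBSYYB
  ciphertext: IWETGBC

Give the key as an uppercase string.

BID

  i= 0: I-H =  1 → B
  i= 1: W-O =  8 → I
  i= 2: E-B =  3 → D
  i= 3: T-S =  1 → B
  i= 4: G-Y =  8 → I
  i= 5: B-Y =  3 → D
  i= 6: C-B =  1 → B
  shifts repeat with period 3: BID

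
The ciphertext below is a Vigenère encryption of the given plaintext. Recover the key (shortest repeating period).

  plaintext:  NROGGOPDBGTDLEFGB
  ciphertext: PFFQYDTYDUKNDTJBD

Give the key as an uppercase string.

CORKSPEV

  i= 0: P-N =  2 → C
  i= 1: F-R = 14 → O
  i= 2: F-O = 17 → R
  i= 3: Q-G = 10 → K
  i= 4: Y-G = 18 → S
  i= 5: D-O = 15 → P
  i= 6: T-P =  4 → E
  i= 7: Y-D = 21 → V
  i= 8: D-B =  2 → C
  i= 9: U-G = 14 → O
  i=10: K-T = 17 → R
  i=11: N-D = 10 → K
  i=12: D-L = 18 → S
  i=13: T-E = 15 → P
  i=14: J-F =  4 → E
  i=15: B-G = 21 → V
  i=16: D-B =  2 → C
  shifts repeat with period 8: CORKSPEV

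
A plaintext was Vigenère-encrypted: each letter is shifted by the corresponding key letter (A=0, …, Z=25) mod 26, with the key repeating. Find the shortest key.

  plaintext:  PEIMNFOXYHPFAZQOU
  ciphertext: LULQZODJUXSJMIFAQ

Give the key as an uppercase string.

WQDEMJPM

  i= 0: L-P = 22 → W
  i= 1: U-E = 16 → Q
  i= 2: L-I =  3 → D
  i= 3: Q-M =  4 → E
  i= 4: Z-N = 12 → M
  i= 5: O-F =  9 → J
  i= 6: D-O = 15 → P
  i= 7: J-X = 12 → M
  i= 8: U-Y = 22 → W
  i= 9: X-H = 16 → Q
  i=10: S-P =  3 → D
  i=11: J-F =  4 → E
  i=12: M-A = 12 → M
  i=13: I-Z =  9 → J
  i=14: F-Q = 15 → P
  i=15: A-O = 12 → M
  i=16: Q-U = 22 → W
  shifts repeat with period 8: WQDEMJPM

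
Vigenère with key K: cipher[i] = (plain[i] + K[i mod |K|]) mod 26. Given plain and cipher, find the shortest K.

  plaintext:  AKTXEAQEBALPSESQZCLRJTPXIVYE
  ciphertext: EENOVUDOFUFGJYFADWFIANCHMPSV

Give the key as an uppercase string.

  i= 0: E-A =  4 → E
  i= 1: E-K = 20 → U
  i= 2: N-T = 20 → U
  i= 3: O-X = 17 → R
  i= 4: V-E = 17 → R
  i= 5: U-A = 20 → U
  i= 6: D-Q = 13 → N
  i= 7: O-E = 10 → K
  i= 8: F-B =  4 → E
  i= 9: U-A = 20 → U
  i=10: F-L = 20 → U
  i=11: G-P = 17 → R
  i=12: J-S = 17 → R
  i=13: Y-E = 20 → U
  i=14: F-S = 13 → N
  i=15: A-Q = 10 → K
  i=16: D-Z =  4 → E
  i=17: W-C = 20 → U
  i=18: F-L = 20 → U
  i=19: I-R = 17 → R
  i=20: A-J = 17 → R
  i=21: N-T = 20 → U
  i=22: C-P = 13 → N
  i=23: H-X = 10 → K
  i=24: M-I =  4 → E
  i=25: P-V = 20 → U
  i=26: S-Y = 20 → U
  i=27: V-E = 17 → R
  shifts repeat with period 8: EUURRUNK

EUURRUNK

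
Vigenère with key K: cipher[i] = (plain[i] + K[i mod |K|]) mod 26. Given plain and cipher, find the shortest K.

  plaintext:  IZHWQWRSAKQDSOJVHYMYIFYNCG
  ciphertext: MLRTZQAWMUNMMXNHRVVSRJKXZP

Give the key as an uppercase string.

EMKXJUJ

  i= 0: M-I =  4 → E
  i= 1: L-Z = 12 → M
  i= 2: R-H = 10 → K
  i= 3: T-W = 23 → X
  i= 4: Z-Q =  9 → J
  i= 5: Q-W = 20 → U
  i= 6: A-R =  9 → J
  i= 7: W-S =  4 → E
  i= 8: M-A = 12 → M
  i= 9: U-K = 10 → K
  i=10: N-Q = 23 → X
  i=11: M-D =  9 → J
  i=12: M-S = 20 → U
  i=13: X-O =  9 → J
  i=14: N-J =  4 → E
  i=15: H-V = 12 → M
  i=16: R-H = 10 → K
  i=17: V-Y = 23 → X
  i=18: V-M =  9 → J
  i=19: S-Y = 20 → U
  i=20: R-I =  9 → J
  i=21: J-F =  4 → E
  i=22: K-Y = 12 → M
  i=23: X-N = 10 → K
  i=24: Z-C = 23 → X
  i=25: P-G =  9 → J
  shifts repeat with period 7: EMKXJUJ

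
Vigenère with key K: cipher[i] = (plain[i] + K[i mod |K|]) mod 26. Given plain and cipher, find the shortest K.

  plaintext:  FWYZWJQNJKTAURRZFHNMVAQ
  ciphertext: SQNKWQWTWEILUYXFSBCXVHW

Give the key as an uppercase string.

  i= 0: S-F = 13 → N
  i= 1: Q-W = 20 → U
  i= 2: N-Y = 15 → P
  i= 3: K-Z = 11 → L
  i= 4: W-W =  0 → A
  i= 5: Q-J =  7 → H
  i= 6: W-Q =  6 → G
  i= 7: T-N =  6 → G
  i= 8: W-J = 13 → N
  i= 9: E-K = 20 → U
  i=10: I-T = 15 → P
  i=11: L-A = 11 → L
  i=12: U-U =  0 → A
  i=13: Y-R =  7 → H
  i=14: X-R =  6 → G
  i=15: F-Z =  6 → G
  i=16: S-F = 13 → N
  i=17: B-H = 20 → U
  i=18: C-N = 15 → P
  i=19: X-M = 11 → L
  i=20: V-V =  0 → A
  i=21: H-A =  7 → H
  i=22: W-Q =  6 → G
  shifts repeat with period 8: NUPLAHGG

NUPLAHGG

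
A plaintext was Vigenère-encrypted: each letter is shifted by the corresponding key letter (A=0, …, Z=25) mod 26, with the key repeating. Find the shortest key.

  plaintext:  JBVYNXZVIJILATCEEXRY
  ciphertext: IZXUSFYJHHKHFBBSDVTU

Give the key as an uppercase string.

  i= 0: I-J = 25 → Z
  i= 1: Z-B = 24 → Y
  i= 2: X-V =  2 → C
  i= 3: U-Y = 22 → W
  i= 4: S-N =  5 → F
  i= 5: F-X =  8 → I
  i= 6: Y-Z = 25 → Z
  i= 7: J-V = 14 → O
  i= 8: H-I = 25 → Z
  i= 9: H-J = 24 → Y
  i=10: K-I =  2 → C
  i=11: H-L = 22 → W
  i=12: F-A =  5 → F
  i=13: B-T =  8 → I
  i=14: B-C = 25 → Z
  i=15: S-E = 14 → O
  i=16: D-E = 25 → Z
  i=17: V-X = 24 → Y
  i=18: T-R =  2 → C
  i=19: U-Y = 22 → W
  shifts repeat with period 8: ZYCWFIZO

ZYCWFIZO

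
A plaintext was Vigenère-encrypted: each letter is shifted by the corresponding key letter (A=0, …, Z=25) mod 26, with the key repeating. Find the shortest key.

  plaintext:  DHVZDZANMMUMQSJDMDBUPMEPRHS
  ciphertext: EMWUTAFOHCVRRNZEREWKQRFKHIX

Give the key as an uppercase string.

BFBVQ

  i= 0: E-D =  1 → B
  i= 1: M-H =  5 → F
  i= 2: W-V =  1 → B
  i= 3: U-Z = 21 → V
  i= 4: T-D = 16 → Q
  i= 5: A-Z =  1 → B
  i= 6: F-A =  5 → F
  i= 7: O-N =  1 → B
  i= 8: H-M = 21 → V
  i= 9: C-M = 16 → Q
  i=10: V-U =  1 → B
  i=11: R-M =  5 → F
  i=12: R-Q =  1 → B
  i=13: N-S = 21 → V
  i=14: Z-J = 16 → Q
  i=15: E-D =  1 → B
  i=16: R-M =  5 → F
  i=17: E-D =  1 → B
  i=18: W-B = 21 → V
  i=19: K-U = 16 → Q
  i=20: Q-P =  1 → B
  i=21: R-M =  5 → F
  i=22: F-E =  1 → B
  i=23: K-P = 21 → V
  i=24: H-R = 16 → Q
  i=25: I-H =  1 → B
  i=26: X-S =  5 → F
  shifts repeat with period 5: BFBVQ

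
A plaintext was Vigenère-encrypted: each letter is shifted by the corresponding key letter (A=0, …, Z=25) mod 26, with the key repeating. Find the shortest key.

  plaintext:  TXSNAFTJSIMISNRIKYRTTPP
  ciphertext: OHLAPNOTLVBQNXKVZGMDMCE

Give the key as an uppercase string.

  i= 0: O-T = 21 → V
  i= 1: H-X = 10 → K
  i= 2: L-S = 19 → T
  i= 3: A-N = 13 → N
  i= 4: P-A = 15 → P
  i= 5: N-F =  8 → I
  i= 6: O-T = 21 → V
  i= 7: T-J = 10 → K
  i= 8: L-S = 19 → T
  i= 9: V-I = 13 → N
  i=10: B-M = 15 → P
  i=11: Q-I =  8 → I
  i=12: N-S = 21 → V
  i=13: X-N = 10 → K
  i=14: K-R = 19 → T
  i=15: V-I = 13 → N
  i=16: Z-K = 15 → P
  i=17: G-Y =  8 → I
  i=18: M-R = 21 → V
  i=19: D-T = 10 → K
  i=20: M-T = 19 → T
  i=21: C-P = 13 → N
  i=22: E-P = 15 → P
  shifts repeat with period 6: VKTNPI

VKTNPI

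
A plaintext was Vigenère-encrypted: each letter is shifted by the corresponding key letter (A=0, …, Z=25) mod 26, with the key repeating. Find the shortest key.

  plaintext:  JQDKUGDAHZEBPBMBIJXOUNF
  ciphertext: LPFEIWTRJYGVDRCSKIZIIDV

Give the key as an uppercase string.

  i= 0: L-J =  2 → C
  i= 1: P-Q = 25 → Z
  i= 2: F-D =  2 → C
  i= 3: E-K = 20 → U
  i= 4: I-U = 14 → O
  i= 5: W-G = 16 → Q
  i= 6: T-D = 16 → Q
  i= 7: R-A = 17 → R
  i= 8: J-H =  2 → C
  i= 9: Y-Z = 25 → Z
  i=10: G-E =  2 → C
  i=11: V-B = 20 → U
  i=12: D-P = 14 → O
  i=13: R-B = 16 → Q
  i=14: C-M = 16 → Q
  i=15: S-B = 17 → R
  i=16: K-I =  2 → C
  i=17: I-J = 25 → Z
  i=18: Z-X =  2 → C
  i=19: I-O = 20 → U
  i=20: I-U = 14 → O
  i=21: D-N = 16 → Q
  i=22: V-F = 16 → Q
  shifts repeat with period 8: CZCUOQQR

CZCUOQQR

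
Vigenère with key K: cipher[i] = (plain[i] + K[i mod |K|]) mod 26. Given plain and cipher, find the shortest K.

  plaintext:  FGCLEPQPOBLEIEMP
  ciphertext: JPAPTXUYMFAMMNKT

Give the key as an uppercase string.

  i= 0: J-F =  4 → E
  i= 1: P-G =  9 → J
  i= 2: A-C = 24 → Y
  i= 3: P-L =  4 → E
  i= 4: T-E = 15 → P
  i= 5: X-P =  8 → I
  i= 6: U-Q =  4 → E
  i= 7: Y-P =  9 → J
  i= 8: M-O = 24 → Y
  i= 9: F-B =  4 → E
  i=10: A-L = 15 → P
  i=11: M-E =  8 → I
  i=12: M-I =  4 → E
  i=13: N-E =  9 → J
  i=14: K-M = 24 → Y
  i=15: T-P =  4 → E
  shifts repeat with period 6: EJYEPI

EJYEPI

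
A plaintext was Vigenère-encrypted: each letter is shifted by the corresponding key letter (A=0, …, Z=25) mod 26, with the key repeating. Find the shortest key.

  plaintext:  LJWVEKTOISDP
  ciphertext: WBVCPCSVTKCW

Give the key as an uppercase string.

  i= 0: W-L = 11 → L
  i= 1: B-J = 18 → S
  i= 2: V-W = 25 → Z
  i= 3: C-V =  7 → H
  i= 4: P-E = 11 → L
  i= 5: C-K = 18 → S
  i= 6: S-T = 25 → Z
  i= 7: V-O =  7 → H
  i= 8: T-I = 11 → L
  i= 9: K-S = 18 → S
  i=10: C-D = 25 → Z
  i=11: W-P =  7 → H
  shifts repeat with period 4: LSZH

LSZH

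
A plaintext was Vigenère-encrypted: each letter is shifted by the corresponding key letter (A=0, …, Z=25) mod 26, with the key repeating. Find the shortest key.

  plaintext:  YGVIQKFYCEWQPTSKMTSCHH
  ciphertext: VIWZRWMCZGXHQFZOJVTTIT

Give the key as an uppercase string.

  i= 0: V-Y = 23 → X
  i= 1: I-G =  2 → C
  i= 2: W-V =  1 → B
  i= 3: Z-I = 17 → R
  i= 4: R-Q =  1 → B
  i= 5: W-K = 12 → M
  i= 6: M-F =  7 → H
  i= 7: C-Y =  4 → E
  i= 8: Z-C = 23 → X
  i= 9: G-E =  2 → C
  i=10: X-W =  1 → B
  i=11: H-Q = 17 → R
  i=12: Q-P =  1 → B
  i=13: F-T = 12 → M
  i=14: Z-S =  7 → H
  i=15: O-K =  4 → E
  i=16: J-M = 23 → X
  i=17: V-T =  2 → C
  i=18: T-S =  1 → B
  i=19: T-C = 17 → R
  i=20: I-H =  1 → B
  i=21: T-H = 12 → M
  shifts repeat with period 8: XCBRBMHE

XCBRBMHE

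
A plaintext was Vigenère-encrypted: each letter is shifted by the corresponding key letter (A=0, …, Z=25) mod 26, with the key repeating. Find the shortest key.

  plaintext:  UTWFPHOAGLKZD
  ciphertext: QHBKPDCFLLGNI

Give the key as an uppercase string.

  i= 0: Q-U = 22 → W
  i= 1: H-T = 14 → O
  i= 2: B-W =  5 → F
  i= 3: K-F =  5 → F
  i= 4: P-P =  0 → A
  i= 5: D-H = 22 → W
  i= 6: C-O = 14 → O
  i= 7: F-A =  5 → F
  i= 8: L-G =  5 → F
  i= 9: L-L =  0 → A
  i=10: G-K = 22 → W
  i=11: N-Z = 14 → O
  i=12: I-D =  5 → F
  shifts repeat with period 5: WOFFA

WOFFA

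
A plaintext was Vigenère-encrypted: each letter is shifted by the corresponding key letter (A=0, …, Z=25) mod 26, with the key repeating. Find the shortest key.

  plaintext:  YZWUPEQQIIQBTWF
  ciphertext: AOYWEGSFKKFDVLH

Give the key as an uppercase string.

CPC

  i= 0: A-Y =  2 → C
  i= 1: O-Z = 15 → P
  i= 2: Y-W =  2 → C
  i= 3: W-U =  2 → C
  i= 4: E-P = 15 → P
  i= 5: G-E =  2 → C
  i= 6: S-Q =  2 → C
  i= 7: F-Q = 15 → P
  i= 8: K-I =  2 → C
  i= 9: K-I =  2 → C
  i=10: F-Q = 15 → P
  i=11: D-B =  2 → C
  i=12: V-T =  2 → C
  i=13: L-W = 15 → P
  i=14: H-F =  2 → C
  shifts repeat with period 3: CPC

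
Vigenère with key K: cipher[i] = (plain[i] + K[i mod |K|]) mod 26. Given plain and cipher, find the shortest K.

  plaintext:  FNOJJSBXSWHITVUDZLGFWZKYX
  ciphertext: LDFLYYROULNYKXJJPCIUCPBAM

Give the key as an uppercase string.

  i= 0: L-F =  6 → G
  i= 1: D-N = 16 → Q
  i= 2: F-O = 17 → R
  i= 3: L-J =  2 → C
  i= 4: Y-J = 15 → P
  i= 5: Y-S =  6 → G
  i= 6: R-B = 16 → Q
  i= 7: O-X = 17 → R
  i= 8: U-S =  2 → C
  i= 9: L-W = 15 → P
  i=10: N-H =  6 → G
  i=11: Y-I = 16 → Q
  i=12: K-T = 17 → R
  i=13: X-V =  2 → C
  i=14: J-U = 15 → P
  i=15: J-D =  6 → G
  i=16: P-Z = 16 → Q
  i=17: C-L = 17 → R
  i=18: I-G =  2 → C
  i=19: U-F = 15 → P
  i=20: C-W =  6 → G
  i=21: P-Z = 16 → Q
  i=22: B-K = 17 → R
  i=23: A-Y =  2 → C
  i=24: M-X = 15 → P
  shifts repeat with period 5: GQRCP

GQRCP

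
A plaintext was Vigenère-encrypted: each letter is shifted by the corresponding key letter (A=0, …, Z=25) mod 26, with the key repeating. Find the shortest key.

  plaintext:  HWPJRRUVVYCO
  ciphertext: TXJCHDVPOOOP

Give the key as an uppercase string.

MBUTQ

  i= 0: T-H = 12 → M
  i= 1: X-W =  1 → B
  i= 2: J-P = 20 → U
  i= 3: C-J = 19 → T
  i= 4: H-R = 16 → Q
  i= 5: D-R = 12 → M
  i= 6: V-U =  1 → B
  i= 7: P-V = 20 → U
  i= 8: O-V = 19 → T
  i= 9: O-Y = 16 → Q
  i=10: O-C = 12 → M
  i=11: P-O =  1 → B
  shifts repeat with period 5: MBUTQ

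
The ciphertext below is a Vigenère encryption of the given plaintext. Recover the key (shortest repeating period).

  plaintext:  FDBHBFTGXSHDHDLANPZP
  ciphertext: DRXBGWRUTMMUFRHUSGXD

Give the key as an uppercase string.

YOWUFR

  i= 0: D-F = 24 → Y
  i= 1: R-D = 14 → O
  i= 2: X-B = 22 → W
  i= 3: B-H = 20 → U
  i= 4: G-B =  5 → F
  i= 5: W-F = 17 → R
  i= 6: R-T = 24 → Y
  i= 7: U-G = 14 → O
  i= 8: T-X = 22 → W
  i= 9: M-S = 20 → U
  i=10: M-H =  5 → F
  i=11: U-D = 17 → R
  i=12: F-H = 24 → Y
  i=13: R-D = 14 → O
  i=14: H-L = 22 → W
  i=15: U-A = 20 → U
  i=16: S-N =  5 → F
  i=17: G-P = 17 → R
  i=18: X-Z = 24 → Y
  i=19: D-P = 14 → O
  shifts repeat with period 6: YOWUFR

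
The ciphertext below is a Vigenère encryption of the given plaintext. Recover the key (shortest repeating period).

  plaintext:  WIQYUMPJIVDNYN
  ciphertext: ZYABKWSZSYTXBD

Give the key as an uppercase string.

  i= 0: Z-W =  3 → D
  i= 1: Y-I = 16 → Q
  i= 2: A-Q = 10 → K
  i= 3: B-Y =  3 → D
  i= 4: K-U = 16 → Q
  i= 5: W-M = 10 → K
  i= 6: S-P =  3 → D
  i= 7: Z-J = 16 → Q
  i= 8: S-I = 10 → K
  i= 9: Y-V =  3 → D
  i=10: T-D = 16 → Q
  i=11: X-N = 10 → K
  i=12: B-Y =  3 → D
  i=13: D-N = 16 → Q
  shifts repeat with period 3: DQK

DQK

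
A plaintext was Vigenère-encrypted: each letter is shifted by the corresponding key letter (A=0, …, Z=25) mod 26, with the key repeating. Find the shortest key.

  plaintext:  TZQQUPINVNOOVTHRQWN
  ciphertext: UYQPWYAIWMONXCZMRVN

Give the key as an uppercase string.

BZAZCJSV

  i= 0: U-T =  1 → B
  i= 1: Y-Z = 25 → Z
  i= 2: Q-Q =  0 → A
  i= 3: P-Q = 25 → Z
  i= 4: W-U =  2 → C
  i= 5: Y-P =  9 → J
  i= 6: A-I = 18 → S
  i= 7: I-N = 21 → V
  i= 8: W-V =  1 → B
  i= 9: M-N = 25 → Z
  i=10: O-O =  0 → A
  i=11: N-O = 25 → Z
  i=12: X-V =  2 → C
  i=13: C-T =  9 → J
  i=14: Z-H = 18 → S
  i=15: M-R = 21 → V
  i=16: R-Q =  1 → B
  i=17: V-W = 25 → Z
  i=18: N-N =  0 → A
  shifts repeat with period 8: BZAZCJSV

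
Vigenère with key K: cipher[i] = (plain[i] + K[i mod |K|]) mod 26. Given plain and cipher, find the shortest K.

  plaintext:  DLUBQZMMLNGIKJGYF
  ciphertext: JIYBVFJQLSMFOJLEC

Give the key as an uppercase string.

  i= 0: J-D =  6 → G
  i= 1: I-L = 23 → X
  i= 2: Y-U =  4 → E
  i= 3: B-B =  0 → A
  i= 4: V-Q =  5 → F
  i= 5: F-Z =  6 → G
  i= 6: J-M = 23 → X
  i= 7: Q-M =  4 → E
  i= 8: L-L =  0 → A
  i= 9: S-N =  5 → F
  i=10: M-G =  6 → G
  i=11: F-I = 23 → X
  i=12: O-K =  4 → E
  i=13: J-J =  0 → A
  i=14: L-G =  5 → F
  i=15: E-Y =  6 → G
  i=16: C-F = 23 → X
  shifts repeat with period 5: GXEAF

GXEAF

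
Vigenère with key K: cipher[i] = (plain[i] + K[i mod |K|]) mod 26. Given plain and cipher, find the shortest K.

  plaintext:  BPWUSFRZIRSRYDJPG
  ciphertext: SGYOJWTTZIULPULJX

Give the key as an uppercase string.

RRCU

  i= 0: S-B = 17 → R
  i= 1: G-P = 17 → R
  i= 2: Y-W =  2 → C
  i= 3: O-U = 20 → U
  i= 4: J-S = 17 → R
  i= 5: W-F = 17 → R
  i= 6: T-R =  2 → C
  i= 7: T-Z = 20 → U
  i= 8: Z-I = 17 → R
  i= 9: I-R = 17 → R
  i=10: U-S =  2 → C
  i=11: L-R = 20 → U
  i=12: P-Y = 17 → R
  i=13: U-D = 17 → R
  i=14: L-J =  2 → C
  i=15: J-P = 20 → U
  i=16: X-G = 17 → R
  shifts repeat with period 4: RRCU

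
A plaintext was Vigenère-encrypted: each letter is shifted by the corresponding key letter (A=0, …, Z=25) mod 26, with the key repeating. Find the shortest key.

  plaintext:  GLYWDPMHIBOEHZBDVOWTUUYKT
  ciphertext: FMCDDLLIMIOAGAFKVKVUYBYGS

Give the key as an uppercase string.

  i= 0: F-G = 25 → Z
  i= 1: M-L =  1 → B
  i= 2: C-Y =  4 → E
  i= 3: D-W =  7 → H
  i= 4: D-D =  0 → A
  i= 5: L-P = 22 → W
  i= 6: L-M = 25 → Z
  i= 7: I-H =  1 → B
  i= 8: M-I =  4 → E
  i= 9: I-B =  7 → H
  i=10: O-O =  0 → A
  i=11: A-E = 22 → W
  i=12: G-H = 25 → Z
  i=13: A-Z =  1 → B
  i=14: F-B =  4 → E
  i=15: K-D =  7 → H
  i=16: V-V =  0 → A
  i=17: K-O = 22 → W
  i=18: V-W = 25 → Z
  i=19: U-T =  1 → B
  i=20: Y-U =  4 → E
  i=21: B-U =  7 → H
  i=22: Y-Y =  0 → A
  i=23: G-K = 22 → W
  i=24: S-T = 25 → Z
  shifts repeat with period 6: ZBEHAW

ZBEHAW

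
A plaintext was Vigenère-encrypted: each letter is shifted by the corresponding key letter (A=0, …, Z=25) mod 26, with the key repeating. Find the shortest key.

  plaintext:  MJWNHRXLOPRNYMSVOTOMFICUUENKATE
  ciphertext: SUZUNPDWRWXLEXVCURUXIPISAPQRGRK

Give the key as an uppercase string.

  i= 0: S-M =  6 → G
  i= 1: U-J = 11 → L
  i= 2: Z-W =  3 → D
  i= 3: U-N =  7 → H
  i= 4: N-H =  6 → G
  i= 5: P-R = 24 → Y
  i= 6: D-X =  6 → G
  i= 7: W-L = 11 → L
  i= 8: R-O =  3 → D
  i= 9: W-P =  7 → H
  i=10: X-R =  6 → G
  i=11: L-N = 24 → Y
  i=12: E-Y =  6 → G
  i=13: X-M = 11 → L
  i=14: V-S =  3 → D
  i=15: C-V =  7 → H
  i=16: U-O =  6 → G
  i=17: R-T = 24 → Y
  i=18: U-O =  6 → G
  i=19: X-M = 11 → L
  i=20: I-F =  3 → D
  i=21: P-I =  7 → H
  i=22: I-C =  6 → G
  i=23: S-U = 24 → Y
  i=24: A-U =  6 → G
  i=25: P-E = 11 → L
  i=26: Q-N =  3 → D
  i=27: R-K =  7 → H
  i=28: G-A =  6 → G
  i=29: R-T = 24 → Y
  i=30: K-E =  6 → G
  shifts repeat with period 6: GLDHGY

GLDHGY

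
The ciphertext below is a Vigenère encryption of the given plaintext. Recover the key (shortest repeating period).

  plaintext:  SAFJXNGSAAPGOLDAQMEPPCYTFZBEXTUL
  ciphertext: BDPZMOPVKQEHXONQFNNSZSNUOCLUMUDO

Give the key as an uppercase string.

JDKQPB

  i= 0: B-S =  9 → J
  i= 1: D-A =  3 → D
  i= 2: P-F = 10 → K
  i= 3: Z-J = 16 → Q
  i= 4: M-X = 15 → P
  i= 5: O-N =  1 → B
  i= 6: P-G =  9 → J
  i= 7: V-S =  3 → D
  i= 8: K-A = 10 → K
  i= 9: Q-A = 16 → Q
  i=10: E-P = 15 → P
  i=11: H-G =  1 → B
  i=12: X-O =  9 → J
  i=13: O-L =  3 → D
  i=14: N-D = 10 → K
  i=15: Q-A = 16 → Q
  i=16: F-Q = 15 → P
  i=17: N-M =  1 → B
  i=18: N-E =  9 → J
  i=19: S-P =  3 → D
  i=20: Z-P = 10 → K
  i=21: S-C = 16 → Q
  i=22: N-Y = 15 → P
  i=23: U-T =  1 → B
  i=24: O-F =  9 → J
  i=25: C-Z =  3 → D
  i=26: L-B = 10 → K
  i=27: U-E = 16 → Q
  i=28: M-X = 15 → P
  i=29: U-T =  1 → B
  i=30: D-U =  9 → J
  i=31: O-L =  3 → D
  shifts repeat with period 6: JDKQPB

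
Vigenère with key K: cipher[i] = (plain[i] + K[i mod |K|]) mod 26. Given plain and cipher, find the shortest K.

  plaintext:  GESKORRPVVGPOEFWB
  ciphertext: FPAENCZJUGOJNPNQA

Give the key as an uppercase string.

  i= 0: F-G = 25 → Z
  i= 1: P-E = 11 → L
  i= 2: A-S =  8 → I
  i= 3: E-K = 20 → U
  i= 4: N-O = 25 → Z
  i= 5: C-R = 11 → L
  i= 6: Z-R =  8 → I
  i= 7: J-P = 20 → U
  i= 8: U-V = 25 → Z
  i= 9: G-V = 11 → L
  i=10: O-G =  8 → I
  i=11: J-P = 20 → U
  i=12: N-O = 25 → Z
  i=13: P-E = 11 → L
  i=14: N-F =  8 → I
  i=15: Q-W = 20 → U
  i=16: A-B = 25 → Z
  shifts repeat with period 4: ZLIU

ZLIU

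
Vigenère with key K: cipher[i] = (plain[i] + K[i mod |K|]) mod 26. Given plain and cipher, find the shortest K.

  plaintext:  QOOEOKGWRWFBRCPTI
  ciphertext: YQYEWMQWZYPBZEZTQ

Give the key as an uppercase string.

ICKA

  i= 0: Y-Q =  8 → I
  i= 1: Q-O =  2 → C
  i= 2: Y-O = 10 → K
  i= 3: E-E =  0 → A
  i= 4: W-O =  8 → I
  i= 5: M-K =  2 → C
  i= 6: Q-G = 10 → K
  i= 7: W-W =  0 → A
  i= 8: Z-R =  8 → I
  i= 9: Y-W =  2 → C
  i=10: P-F = 10 → K
  i=11: B-B =  0 → A
  i=12: Z-R =  8 → I
  i=13: E-C =  2 → C
  i=14: Z-P = 10 → K
  i=15: T-T =  0 → A
  i=16: Q-I =  8 → I
  shifts repeat with period 4: ICKA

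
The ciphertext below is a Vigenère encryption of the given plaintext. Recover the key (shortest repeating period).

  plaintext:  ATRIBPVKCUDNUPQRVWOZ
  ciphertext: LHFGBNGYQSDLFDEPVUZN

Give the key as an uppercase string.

LOOYAY

  i= 0: L-A = 11 → L
  i= 1: H-T = 14 → O
  i= 2: F-R = 14 → O
  i= 3: G-I = 24 → Y
  i= 4: B-B =  0 → A
  i= 5: N-P = 24 → Y
  i= 6: G-V = 11 → L
  i= 7: Y-K = 14 → O
  i= 8: Q-C = 14 → O
  i= 9: S-U = 24 → Y
  i=10: D-D =  0 → A
  i=11: L-N = 24 → Y
  i=12: F-U = 11 → L
  i=13: D-P = 14 → O
  i=14: E-Q = 14 → O
  i=15: P-R = 24 → Y
  i=16: V-V =  0 → A
  i=17: U-W = 24 → Y
  i=18: Z-O = 11 → L
  i=19: N-Z = 14 → O
  shifts repeat with period 6: LOOYAY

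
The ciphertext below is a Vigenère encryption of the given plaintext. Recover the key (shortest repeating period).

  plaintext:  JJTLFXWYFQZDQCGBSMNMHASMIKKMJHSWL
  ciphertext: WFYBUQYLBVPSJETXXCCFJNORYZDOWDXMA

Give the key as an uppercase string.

  i= 0: W-J = 13 → N
  i= 1: F-J = 22 → W
  i= 2: Y-T =  5 → F
  i= 3: B-L = 16 → Q
  i= 4: U-F = 15 → P
  i= 5: Q-X = 19 → T
  i= 6: Y-W =  2 → C
  i= 7: L-Y = 13 → N
  i= 8: B-F = 22 → W
  i= 9: V-Q =  5 → F
  i=10: P-Z = 16 → Q
  i=11: S-D = 15 → P
  i=12: J-Q = 19 → T
  i=13: E-C =  2 → C
  i=14: T-G = 13 → N
  i=15: X-B = 22 → W
  i=16: X-S =  5 → F
  i=17: C-M = 16 → Q
  i=18: C-N = 15 → P
  i=19: F-M = 19 → T
  i=20: J-H =  2 → C
  i=21: N-A = 13 → N
  i=22: O-S = 22 → W
  i=23: R-M =  5 → F
  i=24: Y-I = 16 → Q
  i=25: Z-K = 15 → P
  i=26: D-K = 19 → T
  i=27: O-M =  2 → C
  i=28: W-J = 13 → N
  i=29: D-H = 22 → W
  i=30: X-S =  5 → F
  i=31: M-W = 16 → Q
  i=32: A-L = 15 → P
  shifts repeat with period 7: NWFQPTC

NWFQPTC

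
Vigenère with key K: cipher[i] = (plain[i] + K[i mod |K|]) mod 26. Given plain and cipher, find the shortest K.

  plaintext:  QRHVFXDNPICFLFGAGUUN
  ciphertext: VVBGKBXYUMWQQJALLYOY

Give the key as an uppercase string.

  i= 0: V-Q =  5 → F
  i= 1: V-R =  4 → E
  i= 2: B-H = 20 → U
  i= 3: G-V = 11 → L
  i= 4: K-F =  5 → F
  i= 5: B-X =  4 → E
  i= 6: X-D = 20 → U
  i= 7: Y-N = 11 → L
  i= 8: U-P =  5 → F
  i= 9: M-I =  4 → E
  i=10: W-C = 20 → U
  i=11: Q-F = 11 → L
  i=12: Q-L =  5 → F
  i=13: J-F =  4 → E
  i=14: A-G = 20 → U
  i=15: L-A = 11 → L
  i=16: L-G =  5 → F
  i=17: Y-U =  4 → E
  i=18: O-U = 20 → U
  i=19: Y-N = 11 → L
  shifts repeat with period 4: FEUL

FEUL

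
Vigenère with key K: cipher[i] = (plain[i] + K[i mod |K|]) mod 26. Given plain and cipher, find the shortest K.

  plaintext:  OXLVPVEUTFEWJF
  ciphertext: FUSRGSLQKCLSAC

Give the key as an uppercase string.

  i= 0: F-O = 17 → R
  i= 1: U-X = 23 → X
  i= 2: S-L =  7 → H
  i= 3: R-V = 22 → W
  i= 4: G-P = 17 → R
  i= 5: S-V = 23 → X
  i= 6: L-E =  7 → H
  i= 7: Q-U = 22 → W
  i= 8: K-T = 17 → R
  i= 9: C-F = 23 → X
  i=10: L-E =  7 → H
  i=11: S-W = 22 → W
  i=12: A-J = 17 → R
  i=13: C-F = 23 → X
  shifts repeat with period 4: RXHW

RXHW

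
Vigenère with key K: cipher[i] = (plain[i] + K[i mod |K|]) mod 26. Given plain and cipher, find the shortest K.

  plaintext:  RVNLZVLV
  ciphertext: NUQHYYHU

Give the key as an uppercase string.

WZD

  i= 0: N-R = 22 → W
  i= 1: U-V = 25 → Z
  i= 2: Q-N =  3 → D
  i= 3: H-L = 22 → W
  i= 4: Y-Z = 25 → Z
  i= 5: Y-V =  3 → D
  i= 6: H-L = 22 → W
  i= 7: U-V = 25 → Z
  shifts repeat with period 3: WZD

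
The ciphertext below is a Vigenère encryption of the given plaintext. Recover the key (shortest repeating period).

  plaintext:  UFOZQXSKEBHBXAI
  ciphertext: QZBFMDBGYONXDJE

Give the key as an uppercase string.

WUNGWGJ

  i= 0: Q-U = 22 → W
  i= 1: Z-F = 20 → U
  i= 2: B-O = 13 → N
  i= 3: F-Z =  6 → G
  i= 4: M-Q = 22 → W
  i= 5: D-X =  6 → G
  i= 6: B-S =  9 → J
  i= 7: G-K = 22 → W
  i= 8: Y-E = 20 → U
  i= 9: O-B = 13 → N
  i=10: N-H =  6 → G
  i=11: X-B = 22 → W
  i=12: D-X =  6 → G
  i=13: J-A =  9 → J
  i=14: E-I = 22 → W
  shifts repeat with period 7: WUNGWGJ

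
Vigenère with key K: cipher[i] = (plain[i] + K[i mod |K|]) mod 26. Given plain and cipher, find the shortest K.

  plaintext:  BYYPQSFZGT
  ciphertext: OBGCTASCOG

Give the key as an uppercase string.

NDI

  i= 0: O-B = 13 → N
  i= 1: B-Y =  3 → D
  i= 2: G-Y =  8 → I
  i= 3: C-P = 13 → N
  i= 4: T-Q =  3 → D
  i= 5: A-S =  8 → I
  i= 6: S-F = 13 → N
  i= 7: C-Z =  3 → D
  i= 8: O-G =  8 → I
  i= 9: G-T = 13 → N
  shifts repeat with period 3: NDI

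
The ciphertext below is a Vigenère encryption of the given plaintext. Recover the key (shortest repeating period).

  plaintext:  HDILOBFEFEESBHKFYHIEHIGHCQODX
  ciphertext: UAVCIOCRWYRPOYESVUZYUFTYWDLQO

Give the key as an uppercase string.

  i= 0: U-H = 13 → N
  i= 1: A-D = 23 → X
  i= 2: V-I = 13 → N
  i= 3: C-L = 17 → R
  i= 4: I-O = 20 → U
  i= 5: O-B = 13 → N
  i= 6: C-F = 23 → X
  i= 7: R-E = 13 → N
  i= 8: W-F = 17 → R
  i= 9: Y-E = 20 → U
  i=10: R-E = 13 → N
  i=11: P-S = 23 → X
  i=12: O-B = 13 → N
  i=13: Y-H = 17 → R
  i=14: E-K = 20 → U
  i=15: S-F = 13 → N
  i=16: V-Y = 23 → X
  i=17: U-H = 13 → N
  i=18: Z-I = 17 → R
  i=19: Y-E = 20 → U
  i=20: U-H = 13 → N
  i=21: F-I = 23 → X
  i=22: T-G = 13 → N
  i=23: Y-H = 17 → R
  i=24: W-C = 20 → U
  i=25: D-Q = 13 → N
  i=26: L-O = 23 → X
  i=27: Q-D = 13 → N
  i=28: O-X = 17 → R
  shifts repeat with period 5: NXNRU

NXNRU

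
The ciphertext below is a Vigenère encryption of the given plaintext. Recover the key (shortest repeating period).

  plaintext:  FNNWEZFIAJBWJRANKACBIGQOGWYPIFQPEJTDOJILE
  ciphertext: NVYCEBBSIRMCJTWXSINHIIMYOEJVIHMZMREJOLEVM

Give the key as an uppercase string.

  i= 0: N-F =  8 → I
  i= 1: V-N =  8 → I
  i= 2: Y-N = 11 → L
  i= 3: C-W =  6 → G
  i= 4: E-E =  0 → A
  i= 5: B-Z =  2 → C
  i= 6: B-F = 22 → W
  i= 7: S-I = 10 → K
  i= 8: I-A =  8 → I
  i= 9: R-J =  8 → I
  i=10: M-B = 11 → L
  i=11: C-W =  6 → G
  i=12: J-J =  0 → A
  i=13: T-R =  2 → C
  i=14: W-A = 22 → W
  i=15: X-N = 10 → K
  i=16: S-K =  8 → I
  i=17: I-A =  8 → I
  i=18: N-C = 11 → L
  i=19: H-B =  6 → G
  i=20: I-I =  0 → A
  i=21: I-G =  2 → C
  i=22: M-Q = 22 → W
  i=23: Y-O = 10 → K
  i=24: O-G =  8 → I
  i=25: E-W =  8 → I
  i=26: J-Y = 11 → L
  i=27: V-P =  6 → G
  i=28: I-I =  0 → A
  i=29: H-F =  2 → C
  i=30: M-Q = 22 → W
  i=31: Z-P = 10 → K
  i=32: M-E =  8 → I
  i=33: R-J =  8 → I
  i=34: E-T = 11 → L
  i=35: J-D =  6 → G
  i=36: O-O =  0 → A
  i=37: L-J =  2 → C
  i=38: E-I = 22 → W
  i=39: V-L = 10 → K
  i=40: M-E =  8 → I
  shifts repeat with period 8: IILGACWK

IILGACWK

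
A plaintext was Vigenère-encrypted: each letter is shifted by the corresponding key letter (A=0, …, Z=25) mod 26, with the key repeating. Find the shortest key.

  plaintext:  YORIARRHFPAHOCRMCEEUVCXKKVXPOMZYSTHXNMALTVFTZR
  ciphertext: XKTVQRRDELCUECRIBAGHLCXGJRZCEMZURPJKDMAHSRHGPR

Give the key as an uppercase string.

ZWCNQAAW

  i= 0: X-Y = 25 → Z
  i= 1: K-O = 22 → W
  i= 2: T-R =  2 → C
  i= 3: V-I = 13 → N
  i= 4: Q-A = 16 → Q
  i= 5: R-R =  0 → A
  i= 6: R-R =  0 → A
  i= 7: D-H = 22 → W
  i= 8: E-F = 25 → Z
  i= 9: L-P = 22 → W
  i=10: C-A =  2 → C
  i=11: U-H = 13 → N
  i=12: E-O = 16 → Q
  i=13: C-C =  0 → A
  i=14: R-R =  0 → A
  i=15: I-M = 22 → W
  i=16: B-C = 25 → Z
  i=17: A-E = 22 → W
  i=18: G-E =  2 → C
  i=19: H-U = 13 → N
  i=20: L-V = 16 → Q
  i=21: C-C =  0 → A
  i=22: X-X =  0 → A
  i=23: G-K = 22 → W
  i=24: J-K = 25 → Z
  i=25: R-V = 22 → W
  i=26: Z-X =  2 → C
  i=27: C-P = 13 → N
  i=28: E-O = 16 → Q
  i=29: M-M =  0 → A
  i=30: Z-Z =  0 → A
  i=31: U-Y = 22 → W
  i=32: R-S = 25 → Z
  i=33: P-T = 22 → W
  i=34: J-H =  2 → C
  i=35: K-X = 13 → N
  i=36: D-N = 16 → Q
  i=37: M-M =  0 → A
  i=38: A-A =  0 → A
  i=39: H-L = 22 → W
  i=40: S-T = 25 → Z
  i=41: R-V = 22 → W
  i=42: H-F =  2 → C
  i=43: G-T = 13 → N
  i=44: P-Z = 16 → Q
  i=45: R-R =  0 → A
  shifts repeat with period 8: ZWCNQAAW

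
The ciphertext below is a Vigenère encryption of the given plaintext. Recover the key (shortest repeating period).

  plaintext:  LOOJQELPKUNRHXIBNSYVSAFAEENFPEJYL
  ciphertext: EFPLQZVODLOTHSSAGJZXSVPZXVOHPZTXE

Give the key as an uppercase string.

  i= 0: E-L = 19 → T
  i= 1: F-O = 17 → R
  i= 2: P-O =  1 → B
  i= 3: L-J =  2 → C
  i= 4: Q-Q =  0 → A
  i= 5: Z-E = 21 → V
  i= 6: V-L = 10 → K
  i= 7: O-P = 25 → Z
  i= 8: D-K = 19 → T
  i= 9: L-U = 17 → R
  i=10: O-N =  1 → B
  i=11: T-R =  2 → C
  i=12: H-H =  0 → A
  i=13: S-X = 21 → V
  i=14: S-I = 10 → K
  i=15: A-B = 25 → Z
  i=16: G-N = 19 → T
  i=17: J-S = 17 → R
  i=18: Z-Y =  1 → B
  i=19: X-V =  2 → C
  i=20: S-S =  0 → A
  i=21: V-A = 21 → V
  i=22: P-F = 10 → K
  i=23: Z-A = 25 → Z
  i=24: X-E = 19 → T
  i=25: V-E = 17 → R
  i=26: O-N =  1 → B
  i=27: H-F =  2 → C
  i=28: P-P =  0 → A
  i=29: Z-E = 21 → V
  i=30: T-J = 10 → K
  i=31: X-Y = 25 → Z
  i=32: E-L = 19 → T
  shifts repeat with period 8: TRBCAVKZ

TRBCAVKZ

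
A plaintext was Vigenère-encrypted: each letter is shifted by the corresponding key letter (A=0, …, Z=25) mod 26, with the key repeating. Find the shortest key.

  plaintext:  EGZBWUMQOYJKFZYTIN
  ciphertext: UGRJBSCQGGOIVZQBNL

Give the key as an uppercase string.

QASIFY

  i= 0: U-E = 16 → Q
  i= 1: G-G =  0 → A
  i= 2: R-Z = 18 → S
  i= 3: J-B =  8 → I
  i= 4: B-W =  5 → F
  i= 5: S-U = 24 → Y
  i= 6: C-M = 16 → Q
  i= 7: Q-Q =  0 → A
  i= 8: G-O = 18 → S
  i= 9: G-Y =  8 → I
  i=10: O-J =  5 → F
  i=11: I-K = 24 → Y
  i=12: V-F = 16 → Q
  i=13: Z-Z =  0 → A
  i=14: Q-Y = 18 → S
  i=15: B-T =  8 → I
  i=16: N-I =  5 → F
  i=17: L-N = 24 → Y
  shifts repeat with period 6: QASIFY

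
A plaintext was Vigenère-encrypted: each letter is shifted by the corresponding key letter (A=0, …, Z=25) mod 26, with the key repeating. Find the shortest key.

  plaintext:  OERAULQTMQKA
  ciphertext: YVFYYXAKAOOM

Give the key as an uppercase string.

  i= 0: Y-O = 10 → K
  i= 1: V-E = 17 → R
  i= 2: F-R = 14 → O
  i= 3: Y-A = 24 → Y
  i= 4: Y-U =  4 → E
  i= 5: X-L = 12 → M
  i= 6: A-Q = 10 → K
  i= 7: K-T = 17 → R
  i= 8: A-M = 14 → O
  i= 9: O-Q = 24 → Y
  i=10: O-K =  4 → E
  i=11: M-A = 12 → M
  shifts repeat with period 6: KROYEM

KROYEM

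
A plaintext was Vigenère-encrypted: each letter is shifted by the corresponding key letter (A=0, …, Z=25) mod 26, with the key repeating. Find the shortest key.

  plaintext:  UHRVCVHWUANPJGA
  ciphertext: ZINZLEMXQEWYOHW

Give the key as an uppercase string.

  i= 0: Z-U =  5 → F
  i= 1: I-H =  1 → B
  i= 2: N-R = 22 → W
  i= 3: Z-V =  4 → E
  i= 4: L-C =  9 → J
  i= 5: E-V =  9 → J
  i= 6: M-H =  5 → F
  i= 7: X-W =  1 → B
  i= 8: Q-U = 22 → W
  i= 9: E-A =  4 → E
  i=10: W-N =  9 → J
  i=11: Y-P =  9 → J
  i=12: O-J =  5 → F
  i=13: H-G =  1 → B
  i=14: W-A = 22 → W
  shifts repeat with period 6: FBWEJJ

FBWEJJ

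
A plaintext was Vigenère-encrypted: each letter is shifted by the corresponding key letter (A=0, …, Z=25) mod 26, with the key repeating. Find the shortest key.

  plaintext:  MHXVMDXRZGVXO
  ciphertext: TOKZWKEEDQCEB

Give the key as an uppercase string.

HHNEK

  i= 0: T-M =  7 → H
  i= 1: O-H =  7 → H
  i= 2: K-X = 13 → N
  i= 3: Z-V =  4 → E
  i= 4: W-M = 10 → K
  i= 5: K-D =  7 → H
  i= 6: E-X =  7 → H
  i= 7: E-R = 13 → N
  i= 8: D-Z =  4 → E
  i= 9: Q-G = 10 → K
  i=10: C-V =  7 → H
  i=11: E-X =  7 → H
  i=12: B-O = 13 → N
  shifts repeat with period 5: HHNEK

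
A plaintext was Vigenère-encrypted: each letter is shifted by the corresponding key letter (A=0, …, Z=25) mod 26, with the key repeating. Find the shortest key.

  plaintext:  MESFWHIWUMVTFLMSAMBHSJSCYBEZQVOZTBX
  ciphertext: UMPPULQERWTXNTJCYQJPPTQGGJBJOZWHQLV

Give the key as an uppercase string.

IIXKYE

  i= 0: U-M =  8 → I
  i= 1: M-E =  8 → I
  i= 2: P-S = 23 → X
  i= 3: P-F = 10 → K
  i= 4: U-W = 24 → Y
  i= 5: L-H =  4 → E
  i= 6: Q-I =  8 → I
  i= 7: E-W =  8 → I
  i= 8: R-U = 23 → X
  i= 9: W-M = 10 → K
  i=10: T-V = 24 → Y
  i=11: X-T =  4 → E
  i=12: N-F =  8 → I
  i=13: T-L =  8 → I
  i=14: J-M = 23 → X
  i=15: C-S = 10 → K
  i=16: Y-A = 24 → Y
  i=17: Q-M =  4 → E
  i=18: J-B =  8 → I
  i=19: P-H =  8 → I
  i=20: P-S = 23 → X
  i=21: T-J = 10 → K
  i=22: Q-S = 24 → Y
  i=23: G-C =  4 → E
  i=24: G-Y =  8 → I
  i=25: J-B =  8 → I
  i=26: B-E = 23 → X
  i=27: J-Z = 10 → K
  i=28: O-Q = 24 → Y
  i=29: Z-V =  4 → E
  i=30: W-O =  8 → I
  i=31: H-Z =  8 → I
  i=32: Q-T = 23 → X
  i=33: L-B = 10 → K
  i=34: V-X = 24 → Y
  shifts repeat with period 6: IIXKYE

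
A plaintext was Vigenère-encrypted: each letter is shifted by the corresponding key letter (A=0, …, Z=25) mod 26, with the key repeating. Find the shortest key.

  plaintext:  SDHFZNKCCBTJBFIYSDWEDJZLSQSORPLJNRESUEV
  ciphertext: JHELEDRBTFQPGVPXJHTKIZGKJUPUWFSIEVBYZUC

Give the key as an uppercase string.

  i= 0: J-S = 17 → R
  i= 1: H-D =  4 → E
  i= 2: E-H = 23 → X
  i= 3: L-F =  6 → G
  i= 4: E-Z =  5 → F
  i= 5: D-N = 16 → Q
  i= 6: R-K =  7 → H
  i= 7: B-C = 25 → Z
  i= 8: T-C = 17 → R
  i= 9: F-B =  4 → E
  i=10: Q-T = 23 → X
  i=11: P-J =  6 → G
  i=12: G-B =  5 → F
  i=13: V-F = 16 → Q
  i=14: P-I =  7 → H
  i=15: X-Y = 25 → Z
  i=16: J-S = 17 → R
  i=17: H-D =  4 → E
  i=18: T-W = 23 → X
  i=19: K-E =  6 → G
  i=20: I-D =  5 → F
  i=21: Z-J = 16 → Q
  i=22: G-Z =  7 → H
  i=23: K-L = 25 → Z
  i=24: J-S = 17 → R
  i=25: U-Q =  4 → E
  i=26: P-S = 23 → X
  i=27: U-O =  6 → G
  i=28: W-R =  5 → F
  i=29: F-P = 16 → Q
  i=30: S-L =  7 → H
  i=31: I-J = 25 → Z
  i=32: E-N = 17 → R
  i=33: V-R =  4 → E
  i=34: B-E = 23 → X
  i=35: Y-S =  6 → G
  i=36: Z-U =  5 → F
  i=37: U-E = 16 → Q
  i=38: C-V =  7 → H
  shifts repeat with period 8: REXGFQHZ

REXGFQHZ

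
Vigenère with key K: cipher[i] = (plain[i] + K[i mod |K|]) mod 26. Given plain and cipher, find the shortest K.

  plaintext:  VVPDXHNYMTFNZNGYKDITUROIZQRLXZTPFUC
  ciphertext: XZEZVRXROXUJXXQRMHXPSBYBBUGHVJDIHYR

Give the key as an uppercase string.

  i= 0: X-V =  2 → C
  i= 1: Z-V =  4 → E
  i= 2: E-P = 15 → P
  i= 3: Z-D = 22 → W
  i= 4: V-X = 24 → Y
  i= 5: R-H = 10 → K
  i= 6: X-N = 10 → K
  i= 7: R-Y = 19 → T
  i= 8: O-M =  2 → C
  i= 9: X-T =  4 → E
  i=10: U-F = 15 → P
  i=11: J-N = 22 → W
  i=12: X-Z = 24 → Y
  i=13: X-N = 10 → K
  i=14: Q-G = 10 → K
  i=15: R-Y = 19 → T
  i=16: M-K =  2 → C
  i=17: H-D =  4 → E
  i=18: X-I = 15 → P
  i=19: P-T = 22 → W
  i=20: S-U = 24 → Y
  i=21: B-R = 10 → K
  i=22: Y-O = 10 → K
  i=23: B-I = 19 → T
  i=24: B-Z =  2 → C
  i=25: U-Q =  4 → E
  i=26: G-R = 15 → P
  i=27: H-L = 22 → W
  i=28: V-X = 24 → Y
  i=29: J-Z = 10 → K
  i=30: D-T = 10 → K
  i=31: I-P = 19 → T
  i=32: H-F =  2 → C
  i=33: Y-U =  4 → E
  i=34: R-C = 15 → P
  shifts repeat with period 8: CEPWYKKT

CEPWYKKT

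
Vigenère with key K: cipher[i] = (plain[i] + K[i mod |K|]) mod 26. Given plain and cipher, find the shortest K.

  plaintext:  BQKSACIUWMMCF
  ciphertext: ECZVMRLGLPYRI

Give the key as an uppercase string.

DMP

  i= 0: E-B =  3 → D
  i= 1: C-Q = 12 → M
  i= 2: Z-K = 15 → P
  i= 3: V-S =  3 → D
  i= 4: M-A = 12 → M
  i= 5: R-C = 15 → P
  i= 6: L-I =  3 → D
  i= 7: G-U = 12 → M
  i= 8: L-W = 15 → P
  i= 9: P-M =  3 → D
  i=10: Y-M = 12 → M
  i=11: R-C = 15 → P
  i=12: I-F =  3 → D
  shifts repeat with period 3: DMP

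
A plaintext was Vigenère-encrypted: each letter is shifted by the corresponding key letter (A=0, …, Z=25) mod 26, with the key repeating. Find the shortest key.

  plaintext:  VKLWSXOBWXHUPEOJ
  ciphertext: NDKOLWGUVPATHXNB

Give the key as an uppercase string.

  i= 0: N-V = 18 → S
  i= 1: D-K = 19 → T
  i= 2: K-L = 25 → Z
  i= 3: O-W = 18 → S
  i= 4: L-S = 19 → T
  i= 5: W-X = 25 → Z
  i= 6: G-O = 18 → S
  i= 7: U-B = 19 → T
  i= 8: V-W = 25 → Z
  i= 9: P-X = 18 → S
  i=10: A-H = 19 → T
  i=11: T-U = 25 → Z
  i=12: H-P = 18 → S
  i=13: X-E = 19 → T
  i=14: N-O = 25 → Z
  i=15: B-J = 18 → S
  shifts repeat with period 3: STZ

STZ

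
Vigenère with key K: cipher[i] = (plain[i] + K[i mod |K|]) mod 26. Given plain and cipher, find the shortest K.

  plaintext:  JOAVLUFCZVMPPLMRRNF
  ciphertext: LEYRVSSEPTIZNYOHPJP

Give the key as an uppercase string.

CQYWKYN

  i= 0: L-J =  2 → C
  i= 1: E-O = 16 → Q
  i= 2: Y-A = 24 → Y
  i= 3: R-V = 22 → W
  i= 4: V-L = 10 → K
  i= 5: S-U = 24 → Y
  i= 6: S-F = 13 → N
  i= 7: E-C =  2 → C
  i= 8: P-Z = 16 → Q
  i= 9: T-V = 24 → Y
  i=10: I-M = 22 → W
  i=11: Z-P = 10 → K
  i=12: N-P = 24 → Y
  i=13: Y-L = 13 → N
  i=14: O-M =  2 → C
  i=15: H-R = 16 → Q
  i=16: P-R = 24 → Y
  i=17: J-N = 22 → W
  i=18: P-F = 10 → K
  shifts repeat with period 7: CQYWKYN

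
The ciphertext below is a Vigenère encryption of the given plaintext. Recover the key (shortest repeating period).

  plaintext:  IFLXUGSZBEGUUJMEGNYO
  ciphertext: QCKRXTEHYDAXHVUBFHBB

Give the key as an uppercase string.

  i= 0: Q-I =  8 → I
  i= 1: C-F = 23 → X
  i= 2: K-L = 25 → Z
  i= 3: R-X = 20 → U
  i= 4: X-U =  3 → D
  i= 5: T-G = 13 → N
  i= 6: E-S = 12 → M
  i= 7: H-Z =  8 → I
  i= 8: Y-B = 23 → X
  i= 9: D-E = 25 → Z
  i=10: A-G = 20 → U
  i=11: X-U =  3 → D
  i=12: H-U = 13 → N
  i=13: V-J = 12 → M
  i=14: U-M =  8 → I
  i=15: B-E = 23 → X
  i=16: F-G = 25 → Z
  i=17: H-N = 20 → U
  i=18: B-Y =  3 → D
  i=19: B-O = 13 → N
  shifts repeat with period 7: IXZUDNM

IXZUDNM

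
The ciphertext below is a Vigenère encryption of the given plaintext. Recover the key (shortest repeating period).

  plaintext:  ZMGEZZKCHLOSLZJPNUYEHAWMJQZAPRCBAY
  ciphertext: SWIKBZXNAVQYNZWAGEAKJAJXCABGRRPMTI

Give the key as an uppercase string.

  i= 0: S-Z = 19 → T
  i= 1: W-M = 10 → K
  i= 2: I-G =  2 → C
  i= 3: K-E =  6 → G
  i= 4: B-Z =  2 → C
  i= 5: Z-Z =  0 → A
  i= 6: X-K = 13 → N
  i= 7: N-C = 11 → L
  i= 8: A-H = 19 → T
  i= 9: V-L = 10 → K
  i=10: Q-O =  2 → C
  i=11: Y-S =  6 → G
  i=12: N-L =  2 → C
  i=13: Z-Z =  0 → A
  i=14: W-J = 13 → N
  i=15: A-P = 11 → L
  i=16: G-N = 19 → T
  i=17: E-U = 10 → K
  i=18: A-Y =  2 → C
  i=19: K-E =  6 → G
  i=20: J-H =  2 → C
  i=21: A-A =  0 → A
  i=22: J-W = 13 → N
  i=23: X-M = 11 → L
  i=24: C-J = 19 → T
  i=25: A-Q = 10 → K
  i=26: B-Z =  2 → C
  i=27: G-A =  6 → G
  i=28: R-P =  2 → C
  i=29: R-R =  0 → A
  i=30: P-C = 13 → N
  i=31: M-B = 11 → L
  i=32: T-A = 19 → T
  i=33: I-Y = 10 → K
  shifts repeat with period 8: TKCGCANL

TKCGCANL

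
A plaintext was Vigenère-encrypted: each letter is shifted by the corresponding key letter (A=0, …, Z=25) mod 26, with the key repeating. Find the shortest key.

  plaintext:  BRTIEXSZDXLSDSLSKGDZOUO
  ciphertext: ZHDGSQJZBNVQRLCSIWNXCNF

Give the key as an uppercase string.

  i= 0: Z-B = 24 → Y
  i= 1: H-R = 16 → Q
  i= 2: D-T = 10 → K
  i= 3: G-I = 24 → Y
  i= 4: S-E = 14 → O
  i= 5: Q-X = 19 → T
  i= 6: J-S = 17 → R
  i= 7: Z-Z =  0 → A
  i= 8: B-D = 24 → Y
  i= 9: N-X = 16 → Q
  i=10: V-L = 10 → K
  i=11: Q-S = 24 → Y
  i=12: R-D = 14 → O
  i=13: L-S = 19 → T
  i=14: C-L = 17 → R
  i=15: S-S =  0 → A
  i=16: I-K = 24 → Y
  i=17: W-G = 16 → Q
  i=18: N-D = 10 → K
  i=19: X-Z = 24 → Y
  i=20: C-O = 14 → O
  i=21: N-U = 19 → T
  i=22: F-O = 17 → R
  shifts repeat with period 8: YQKYOTRA

YQKYOTRA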